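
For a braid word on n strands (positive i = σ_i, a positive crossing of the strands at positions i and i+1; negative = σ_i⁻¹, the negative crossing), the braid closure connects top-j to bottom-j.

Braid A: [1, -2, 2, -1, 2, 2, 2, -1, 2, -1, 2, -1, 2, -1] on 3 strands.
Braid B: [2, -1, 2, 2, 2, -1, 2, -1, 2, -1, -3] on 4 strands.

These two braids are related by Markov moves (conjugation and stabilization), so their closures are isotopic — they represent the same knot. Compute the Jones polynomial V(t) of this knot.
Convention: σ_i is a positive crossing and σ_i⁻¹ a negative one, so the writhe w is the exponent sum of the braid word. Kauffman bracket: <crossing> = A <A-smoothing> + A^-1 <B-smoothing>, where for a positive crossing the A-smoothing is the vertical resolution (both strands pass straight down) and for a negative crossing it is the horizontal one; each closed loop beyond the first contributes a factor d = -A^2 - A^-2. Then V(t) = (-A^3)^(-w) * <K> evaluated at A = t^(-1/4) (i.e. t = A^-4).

Markov-equivalent braids have isotopic closures, hence identical knot invariants. Strip the Markov moves from each word to reach a common short braid β, then compute V(t) once on β.
Braid A: s1 s2^-1 s2 s1^-1 s2 s2 s2 s1^-1 s2 s1^-1 s2 s1^-1 s2 s1^-1 on 3 strands reduces by inverse Markov moves (closure unchanged at each step):
  Deconjugate: the word is γ·β·γ⁻¹ with γ = s1 s2^-1 (prefix) and γ⁻¹ = s2 s1^-1 (suffix); strip both.
Reduced to β = s2 s1^-1 s2 s2 s2 s1^-1 s2 s1^-1 s2 s1^-1 on 3 strands, 10 crossings.
Braid B: s2 s1^-1 s2 s2 s2 s1^-1 s2 s1^-1 s2 s1^-1 s3^-1 on 4 strands reduces by inverse Markov moves (closure unchanged at each step):
  Destabilize: the word has the form β·s3^-1 where s3^-1 occurs only as the final letter (β ∈ B_3); drop it and the last strand → 3 strands.
Reduced to β = s2 s1^-1 s2 s2 s2 s1^-1 s2 s1^-1 s2 s1^-1 on 3 strands, 10 crossings.
Both give the same β = s2 s1^-1 s2 s2 s2 s1^-1 s2 s1^-1 s2 s1^-1 on 3 strands, so one state sum suffices:
Braid: s2 s1^-1 s2 s2 s2 s1^-1 s2 s1^-1 s2 s1^-1 on 3 strands, 10 crossings.
Writhe w = (#positive) - (#negative) = 6 - 4 = 2.
Computing the Kauffman bracket via state sum. There are 2^10 = 1024 states.
Each crossing splits two ways (0=vertical, 1=horizontal). The state's weight is A^(#A-smoothings - #B-smoothings) * d^(loops - 1).
Tabulate the states by total A-exponent and number of loops L (A-exp: L × count):
  A^10: L=5 ×1
  A^8: L=4 ×10
  A^6: L=3 ×42, L=5 ×3
  A^4: L=2 ×90, L=4 ×29, L=6 ×1
  A^2: L=1 ×87, L=3 ×110, L=5 ×13
  A^0: L=2 ×179, L=4 ×71, L=6 ×2
  A^-2: L=3 ×187, L=5 ×23
  A^-4: L=4 ×117, L=6 ×3
  A^-6: L=5 ×45
  A^-8: L=6 ×10
  A^-10: L=7 ×1
Each group contributes A^e * Σ count * d^(L-1):
Powers of d = -A^2 - A^-2: d^2 = A^4 + 2 + A^-4; d^3 = -A^6 - 3*A^2 - 3*A^-2 - A^-6; d^4 = A^8 + 4*A^4 + 6 + 4*A^-4 + A^-8; d^5 = -A^10 - 5*A^6 - 10*A^2 - 10*A^-2 - 5*A^-6 - A^-10; d^6 = A^12 + 6*A^8 + 15*A^4 + 20 + 15*A^-4 + 6*A^-8 + A^-12.
  A^10 * (d^4) = A^18 + 4*A^14 + 6*A^10 + 4*A^6 + A^2
  A^8 * (10*d^3) = -10*A^14 - 30*A^10 - 30*A^6 - 10*A^2
  A^6 * (42*d^2 + 3*d^4) = 3*A^14 + 54*A^10 + 102*A^6 + 54*A^2 + 3*A^-2
  A^4 * (90*d + 29*d^3 + d^5) = -A^14 - 34*A^10 - 187*A^6 - 187*A^2 - 34*A^-2 - A^-6
  A^2 * (87 + 110*d^2 + 13*d^4) = 13*A^10 + 162*A^6 + 385*A^2 + 162*A^-2 + 13*A^-6
  A^0 * (179*d + 71*d^3 + 2*d^5) = -2*A^10 - 81*A^6 - 412*A^2 - 412*A^-2 - 81*A^-6 - 2*A^-10
  A^-2 * (187*d^2 + 23*d^4) = 23*A^6 + 279*A^2 + 512*A^-2 + 279*A^-6 + 23*A^-10
  A^-4 * (117*d^3 + 3*d^5) = -3*A^6 - 132*A^2 - 381*A^-2 - 381*A^-6 - 132*A^-10 - 3*A^-14
  A^-6 * (45*d^4) = 45*A^2 + 180*A^-2 + 270*A^-6 + 180*A^-10 + 45*A^-14
  A^-8 * (10*d^5) = -10*A^2 - 50*A^-2 - 100*A^-6 - 100*A^-10 - 50*A^-14 - 10*A^-18
  A^-10 * (d^6) = A^2 + 6*A^-2 + 15*A^-6 + 20*A^-10 + 15*A^-14 + 6*A^-18 + A^-22
Summing the groups: <K> = A^18 - 4*A^14 + 7*A^10 - 10*A^6 + 14*A^2 - 14*A^-2 + 14*A^-6 - 11*A^-10 + 7*A^-14 - 4*A^-18 + A^-22
Normalise by the writhe: (-A^3)^(-w) = (-A^3)^(-2) = A^-6, so f(A) = A^-6 * <K> = A^12 - 4*A^8 + 7*A^4 - 10 + 14*A^-4 - 14*A^-8 + 14*A^-12 - 11*A^-16 + 7*A^-20 - 4*A^-24 + A^-28.
Substitute A = t^(-1/4), i.e. A^e → t^(-e/4): V(t) = t^7 - 4*t^6 + 7*t^5 - 11*t^4 + 14*t^3 - 14*t^2 + 14*t - 10 + 7*t^-1 - 4*t^-2 + t^-3

Answer: t^7 - 4*t^6 + 7*t^5 - 11*t^4 + 14*t^3 - 14*t^2 + 14*t - 10 + 7*t^-1 - 4*t^-2 + t^-3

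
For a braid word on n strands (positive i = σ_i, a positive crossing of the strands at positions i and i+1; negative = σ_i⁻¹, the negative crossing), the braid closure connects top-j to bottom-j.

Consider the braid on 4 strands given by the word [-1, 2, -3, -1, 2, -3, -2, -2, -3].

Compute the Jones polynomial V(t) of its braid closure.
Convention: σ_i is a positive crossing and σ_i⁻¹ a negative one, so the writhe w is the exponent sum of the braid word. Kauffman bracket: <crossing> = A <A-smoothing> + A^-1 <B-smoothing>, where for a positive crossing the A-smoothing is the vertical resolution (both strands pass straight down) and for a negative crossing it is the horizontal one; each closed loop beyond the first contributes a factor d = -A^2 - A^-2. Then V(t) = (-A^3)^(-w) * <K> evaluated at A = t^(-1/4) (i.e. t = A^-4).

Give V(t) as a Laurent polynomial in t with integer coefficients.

2*t^-1 - 3*t^-2 + 4*t^-3 - 4*t^-4 + 4*t^-5 - 3*t^-6 + 2*t^-7 - t^-8

Derivation:
Braid: s1^-1 s2 s3^-1 s1^-1 s2 s3^-1 s2^-1 s2^-1 s3^-1 on 4 strands, 9 crossings.
Writhe w = (#positive) - (#negative) = 2 - 7 = -5.
Computing the Kauffman bracket via state sum. There are 2^9 = 512 states.
Each crossing splits two ways (0=vertical, 1=horizontal). The state's weight is A^(#A-smoothings - #B-smoothings) * d^(loops - 1).
Tabulate the states by total A-exponent and number of loops L (A-exp: L × count):
  A^9: L=5 ×1
  A^7: L=4 ×9
  A^5: L=3 ×33, L=5 ×3
  A^3: L=2 ×59, L=4 ×25
  A^1: L=1 ×42, L=3 ×80, L=5 ×4
  A^-1: L=2 ×93, L=4 ×33
  A^-3: L=1 ×19, L=3 ×58, L=5 ×7
  A^-5: L=2 ×19, L=4 ×16, L=6 ×1
  A^-7: L=3 ×7, L=5 ×2
  A^-9: L=4 ×1
Each group contributes A^e * Σ count * d^(L-1):
Powers of d = -A^2 - A^-2: d^2 = A^4 + 2 + A^-4; d^3 = -A^6 - 3*A^2 - 3*A^-2 - A^-6; d^4 = A^8 + 4*A^4 + 6 + 4*A^-4 + A^-8; d^5 = -A^10 - 5*A^6 - 10*A^2 - 10*A^-2 - 5*A^-6 - A^-10.
  A^9 * (d^4) = A^17 + 4*A^13 + 6*A^9 + 4*A^5 + A
  A^7 * (9*d^3) = -9*A^13 - 27*A^9 - 27*A^5 - 9*A
  A^5 * (33*d^2 + 3*d^4) = 3*A^13 + 45*A^9 + 84*A^5 + 45*A + 3*A^-3
  A^3 * (59*d + 25*d^3) = -25*A^9 - 134*A^5 - 134*A - 25*A^-3
  A^1 * (42 + 80*d^2 + 4*d^4) = 4*A^9 + 96*A^5 + 226*A + 96*A^-3 + 4*A^-7
  A^-1 * (93*d + 33*d^3) = -33*A^5 - 192*A - 192*A^-3 - 33*A^-7
  A^-3 * (19 + 58*d^2 + 7*d^4) = 7*A^5 + 86*A + 177*A^-3 + 86*A^-7 + 7*A^-11
  A^-5 * (19*d + 16*d^3 + d^5) = -A^5 - 21*A - 77*A^-3 - 77*A^-7 - 21*A^-11 - A^-15
  A^-7 * (7*d^2 + 2*d^4) = 2*A + 15*A^-3 + 26*A^-7 + 15*A^-11 + 2*A^-15
  A^-9 * (d^3) = -A^-3 - 3*A^-7 - 3*A^-11 - A^-15
Summing the groups: <K> = A^17 - 2*A^13 + 3*A^9 - 4*A^5 + 4*A - 4*A^-3 + 3*A^-7 - 2*A^-11
Normalise by the writhe: (-A^3)^(-w) = (-A^3)^(5) = -A^15, so f(A) = -A^15 * <K> = -A^32 + 2*A^28 - 3*A^24 + 4*A^20 - 4*A^16 + 4*A^12 - 3*A^8 + 2*A^4.
Substitute A = t^(-1/4), i.e. A^e → t^(-e/4): V(t) = 2*t^-1 - 3*t^-2 + 4*t^-3 - 4*t^-4 + 4*t^-5 - 3*t^-6 + 2*t^-7 - t^-8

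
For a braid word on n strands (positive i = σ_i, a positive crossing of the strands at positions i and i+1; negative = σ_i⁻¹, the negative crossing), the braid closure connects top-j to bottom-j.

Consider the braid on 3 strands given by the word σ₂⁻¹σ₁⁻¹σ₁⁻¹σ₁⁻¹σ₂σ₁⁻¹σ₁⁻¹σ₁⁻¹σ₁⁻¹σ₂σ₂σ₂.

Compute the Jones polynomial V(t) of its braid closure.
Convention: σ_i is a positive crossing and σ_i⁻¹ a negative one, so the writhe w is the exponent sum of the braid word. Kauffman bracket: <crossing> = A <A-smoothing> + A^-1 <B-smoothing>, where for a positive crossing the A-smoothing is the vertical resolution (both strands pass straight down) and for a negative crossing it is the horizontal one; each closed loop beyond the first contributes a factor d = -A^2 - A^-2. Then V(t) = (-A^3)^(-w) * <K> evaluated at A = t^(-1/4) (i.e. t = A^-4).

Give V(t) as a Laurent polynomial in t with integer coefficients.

-t + 2 - 3*t^-1 + 6*t^-2 - 6*t^-3 + 7*t^-4 - 7*t^-5 + 6*t^-6 - 4*t^-7 + 2*t^-8 - t^-9

Derivation:
The presented braid s2^-1 s1^-1 s1^-1 s1^-1 s2 s1^-1 s1^-1 s1^-1 s1^-1 s2 s2 s2 on 3 strands reduces by inverse Markov moves (closure unchanged at each step):
  Deconjugate: the word is γ·β·γ⁻¹ with γ = s2^-1 (prefix) and γ⁻¹ = s2 (suffix); strip both.
Reduced to β = s1^-1 s1^-1 s1^-1 s2 s1^-1 s1^-1 s1^-1 s1^-1 s2 s2 on 3 strands, 10 crossings.
Compute on β:
Braid: s1^-1 s1^-1 s1^-1 s2 s1^-1 s1^-1 s1^-1 s1^-1 s2 s2 on 3 strands, 10 crossings.
Writhe w = (#positive) - (#negative) = 3 - 7 = -4.
Computing the Kauffman bracket via state sum. There are 2^10 = 1024 states.
Smooth each crossing (0=||, 1=⌣⌢); contribution A^(Σ sign_k(1-2s_k)) * d^(L-1).
Tabulate the states by total A-exponent and number of loops L (A-exp: L × count):
  A^10: L=8 ×1
  A^8: L=7 ×10
  A^6: L=6 ×44, L=8 ×1
  A^4: L=5 ×112, L=7 ×8
  A^2: L=4 ×182, L=6 ×28
  A^0: L=3 ×194, L=5 ×58
  A^-2: L=2 ×130, L=4 ×79, L=6 ×1
  A^-4: L=1 ×45, L=3 ×70, L=5 ×5
  A^-6: L=2 ×36, L=4 ×9
  A^-8: L=3 ×10
  A^-10: L=4 ×1
Each group contributes A^e * Σ count * d^(L-1):
Powers of d = -A^2 - A^-2: d^2 = A^4 + 2 + A^-4; d^3 = -A^6 - 3*A^2 - 3*A^-2 - A^-6; d^4 = A^8 + 4*A^4 + 6 + 4*A^-4 + A^-8; d^5 = -A^10 - 5*A^6 - 10*A^2 - 10*A^-2 - 5*A^-6 - A^-10; d^6 = A^12 + 6*A^8 + 15*A^4 + 20 + 15*A^-4 + 6*A^-8 + A^-12; d^7 = -A^14 - 7*A^10 - 21*A^6 - 35*A^2 - 35*A^-2 - 21*A^-6 - 7*A^-10 - A^-14.
  A^10 * (d^7) = -A^24 - 7*A^20 - 21*A^16 - 35*A^12 - 35*A^8 - 21*A^4 - 7 - A^-4
  A^8 * (10*d^6) = 10*A^20 + 60*A^16 + 150*A^12 + 200*A^8 + 150*A^4 + 60 + 10*A^-4
  A^6 * (44*d^5 + d^7) = -A^20 - 51*A^16 - 241*A^12 - 475*A^8 - 475*A^4 - 241 - 51*A^-4 - A^-8
  A^4 * (112*d^4 + 8*d^6) = 8*A^16 + 160*A^12 + 568*A^8 + 832*A^4 + 568 + 160*A^-4 + 8*A^-8
  A^2 * (182*d^3 + 28*d^5) = -28*A^12 - 322*A^8 - 826*A^4 - 826 - 322*A^-4 - 28*A^-8
  A^0 * (194*d^2 + 58*d^4) = 58*A^8 + 426*A^4 + 736 + 426*A^-4 + 58*A^-8
  A^-2 * (130*d + 79*d^3 + d^5) = -A^8 - 84*A^4 - 377 - 377*A^-4 - 84*A^-8 - A^-12
  A^-4 * (45 + 70*d^2 + 5*d^4) = 5*A^4 + 90 + 215*A^-4 + 90*A^-8 + 5*A^-12
  A^-6 * (36*d + 9*d^3) = -9 - 63*A^-4 - 63*A^-8 - 9*A^-12
  A^-8 * (10*d^2) = 10*A^-4 + 20*A^-8 + 10*A^-12
  A^-10 * (d^3) = -A^-4 - 3*A^-8 - 3*A^-12 - A^-16
Summing the groups: <K> = -A^24 + 2*A^20 - 4*A^16 + 6*A^12 - 7*A^8 + 7*A^4 - 6 + 6*A^-4 - 3*A^-8 + 2*A^-12 - A^-16
Normalise by the writhe: (-A^3)^(-w) = (-A^3)^(4) = A^12, so f(A) = A^12 * <K> = -A^36 + 2*A^32 - 4*A^28 + 6*A^24 - 7*A^20 + 7*A^16 - 6*A^12 + 6*A^8 - 3*A^4 + 2 - A^-4.
Substitute A = t^(-1/4), i.e. A^e → t^(-e/4): V(t) = -t + 2 - 3*t^-1 + 6*t^-2 - 6*t^-3 + 7*t^-4 - 7*t^-5 + 6*t^-6 - 4*t^-7 + 2*t^-8 - t^-9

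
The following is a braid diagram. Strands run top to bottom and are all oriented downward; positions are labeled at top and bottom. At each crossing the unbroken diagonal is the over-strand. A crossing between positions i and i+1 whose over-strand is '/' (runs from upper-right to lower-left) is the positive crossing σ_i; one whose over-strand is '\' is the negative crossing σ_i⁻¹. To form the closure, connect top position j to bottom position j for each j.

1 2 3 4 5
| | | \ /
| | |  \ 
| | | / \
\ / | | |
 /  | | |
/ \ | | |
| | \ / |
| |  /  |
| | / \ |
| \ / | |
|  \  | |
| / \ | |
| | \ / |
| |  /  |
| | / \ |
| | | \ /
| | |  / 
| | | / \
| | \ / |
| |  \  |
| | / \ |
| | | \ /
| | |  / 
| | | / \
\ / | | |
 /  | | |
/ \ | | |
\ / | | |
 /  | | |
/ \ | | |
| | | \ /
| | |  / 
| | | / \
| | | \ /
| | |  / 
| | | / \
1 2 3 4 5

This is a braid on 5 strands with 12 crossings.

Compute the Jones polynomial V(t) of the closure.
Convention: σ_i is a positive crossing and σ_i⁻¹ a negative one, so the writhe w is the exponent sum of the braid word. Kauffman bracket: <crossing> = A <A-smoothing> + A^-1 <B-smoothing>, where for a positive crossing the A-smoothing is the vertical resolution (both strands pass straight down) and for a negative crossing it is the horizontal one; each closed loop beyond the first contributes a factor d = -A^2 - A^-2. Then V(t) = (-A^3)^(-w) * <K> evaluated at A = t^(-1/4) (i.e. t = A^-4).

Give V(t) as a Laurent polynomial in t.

t^10 - 2*t^9 + 2*t^8 - 4*t^7 + 4*t^6 - 3*t^5 + 3*t^4 - t^3 + t^2

Derivation:
Reading the diagram top to bottom ('/'-over between positions i,i+1 = s_i, '\'-over = s_i^-1): braid word = s4^-1 s1 s3 s2^-1 s3 s4 s3^-1 s4 s1 s1 s4 s4.
The presented braid s4^-1 s1 s3 s2^-1 s3 s4 s3^-1 s4 s1 s1 s4 s4 on 5 strands reduces by inverse Markov moves (closure unchanged at each step):
  Deconjugate: the word is γ·β·γ⁻¹ with γ = s4^-1 (prefix) and γ⁻¹ = s4 (suffix); strip both.
Reduced to β = s1 s3 s2^-1 s3 s4 s3^-1 s4 s1 s1 s4 on 5 strands, 10 crossings.
Compute on β:
Braid: s1 s3 s2^-1 s3 s4 s3^-1 s4 s1 s1 s4 on 5 strands, 10 crossings.
Writhe w = (#positive) - (#negative) = 8 - 2 = 6.
Enumerate smoothing states for the bracket polynomial. There are 2^10 = 1024 states.
For each crossing: s=0 is the vertical smoothing, s=1 horizontal. Crossing k contributes A^(sign_k * (1 - 2*s_k)); loop factor d = -A^2 - A^-2.
Tabulate the states by total A-exponent and number of loops L (A-exp: L × count):
  A^10: L=3 ×1
  A^8: L=2 ×6, L=4 ×4
  A^6: L=1 ×9, L=3 ×32, L=5 ×4
  A^4: L=2 ×70, L=4 ×49, L=6 ×1
  A^2: L=1 ×30, L=3 ×149, L=5 ×31
  A^0: L=2 ×99, L=4 ×144, L=6 ×9
  A^-2: L=3 ×136, L=5 ×73, L=7 ×1
  A^-4: L=4 ×101, L=6 ×19
  A^-6: L=5 ×43, L=7 ×2
  A^-8: L=6 ×10
  A^-10: L=7 ×1
Each group contributes A^e * Σ count * d^(L-1):
Powers of d = -A^2 - A^-2: d^2 = A^4 + 2 + A^-4; d^3 = -A^6 - 3*A^2 - 3*A^-2 - A^-6; d^4 = A^8 + 4*A^4 + 6 + 4*A^-4 + A^-8; d^5 = -A^10 - 5*A^6 - 10*A^2 - 10*A^-2 - 5*A^-6 - A^-10; d^6 = A^12 + 6*A^8 + 15*A^4 + 20 + 15*A^-4 + 6*A^-8 + A^-12.
  A^10 * (d^2) = A^14 + 2*A^10 + A^6
  A^8 * (6*d + 4*d^3) = -4*A^14 - 18*A^10 - 18*A^6 - 4*A^2
  A^6 * (9 + 32*d^2 + 4*d^4) = 4*A^14 + 48*A^10 + 97*A^6 + 48*A^2 + 4*A^-2
  A^4 * (70*d + 49*d^3 + d^5) = -A^14 - 54*A^10 - 227*A^6 - 227*A^2 - 54*A^-2 - A^-6
  A^2 * (30 + 149*d^2 + 31*d^4) = 31*A^10 + 273*A^6 + 514*A^2 + 273*A^-2 + 31*A^-6
  A^0 * (99*d + 144*d^3 + 9*d^5) = -9*A^10 - 189*A^6 - 621*A^2 - 621*A^-2 - 189*A^-6 - 9*A^-10
  A^-2 * (136*d^2 + 73*d^4 + d^6) = A^10 + 79*A^6 + 443*A^2 + 730*A^-2 + 443*A^-6 + 79*A^-10 + A^-14
  A^-4 * (101*d^3 + 19*d^5) = -19*A^6 - 196*A^2 - 493*A^-2 - 493*A^-6 - 196*A^-10 - 19*A^-14
  A^-6 * (43*d^4 + 2*d^6) = 2*A^6 + 55*A^2 + 202*A^-2 + 298*A^-6 + 202*A^-10 + 55*A^-14 + 2*A^-18
  A^-8 * (10*d^5) = -10*A^2 - 50*A^-2 - 100*A^-6 - 100*A^-10 - 50*A^-14 - 10*A^-18
  A^-10 * (d^6) = A^2 + 6*A^-2 + 15*A^-6 + 20*A^-10 + 15*A^-14 + 6*A^-18 + A^-22
Summing the groups: <K> = A^10 - A^6 + 3*A^2 - 3*A^-2 + 4*A^-6 - 4*A^-10 + 2*A^-14 - 2*A^-18 + A^-22
Normalise by the writhe: (-A^3)^(-w) = (-A^3)^(-6) = A^-18, so f(A) = A^-18 * <K> = A^-8 - A^-12 + 3*A^-16 - 3*A^-20 + 4*A^-24 - 4*A^-28 + 2*A^-32 - 2*A^-36 + A^-40.
Substitute A = t^(-1/4), i.e. A^e → t^(-e/4): V(t) = t^10 - 2*t^9 + 2*t^8 - 4*t^7 + 4*t^6 - 3*t^5 + 3*t^4 - t^3 + t^2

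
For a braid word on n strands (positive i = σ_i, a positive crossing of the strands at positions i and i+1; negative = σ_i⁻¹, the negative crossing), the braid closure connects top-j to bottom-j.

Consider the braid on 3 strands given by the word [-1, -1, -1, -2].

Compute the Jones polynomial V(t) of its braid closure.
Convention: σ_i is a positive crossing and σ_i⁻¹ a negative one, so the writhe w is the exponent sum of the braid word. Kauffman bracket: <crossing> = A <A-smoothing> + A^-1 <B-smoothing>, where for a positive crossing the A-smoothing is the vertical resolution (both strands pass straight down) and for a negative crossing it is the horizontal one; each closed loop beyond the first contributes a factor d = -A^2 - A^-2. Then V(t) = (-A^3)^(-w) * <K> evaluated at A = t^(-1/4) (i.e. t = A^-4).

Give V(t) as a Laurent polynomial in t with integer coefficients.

The presented braid s1^-1 s1^-1 s1^-1 s2^-1 on 3 strands reduces by inverse Markov moves (closure unchanged at each step):
  Destabilize: the word has the form β·s2^-1 where s2^-1 occurs only as the final letter (β ∈ B_2); drop it and the last strand → 2 strands.
Reduced to β = s1^-1 s1^-1 s1^-1 on 2 strands, 3 crossings.
Compute on β:
Braid: s1^-1 s1^-1 s1^-1 on 2 strands, 3 crossings.
Writhe w = (#positive) - (#negative) = 0 - 3 = -3.
Computing the Kauffman bracket via state sum. There are 2^3 = 8 states.
For each crossing: s=0 is the vertical smoothing, s=1 horizontal. Crossing k contributes A^(sign_k * (1 - 2*s_k)); loop factor d = -A^2 - A^-2.
  state 000: A-exp=-3, loops=2, term = A^-3 * d^1
  state 001: A-exp=-1, loops=1, term = A^-1 * d^0
  state 010: A-exp=-1, loops=1, term = A^-1 * d^0
  state 011: A-exp=+1, loops=2, term = A^1 * d^1
  state 100: A-exp=-1, loops=1, term = A^-1 * d^0
  state 101: A-exp=+1, loops=2, term = A^1 * d^1
  state 110: A-exp=+1, loops=2, term = A^1 * d^1
  state 111: A-exp=+3, loops=3, term = A^3 * d^2
Collect the terms by A-exponent (count of states per loop number):
Powers of d = -A^2 - A^-2: d^2 = A^4 + 2 + A^-4.
  A^3 * (d^2) = A^7 + 2*A^3 + A^-1
  A^1 * (3*d) = -3*A^3 - 3*A^-1
  A^-1 * (3) = 3*A^-1
  A^-3 * (d) = -A^-1 - A^-5
Summing the groups: <K> = A^7 - A^3 - A^-5
Normalise by the writhe: (-A^3)^(-w) = (-A^3)^(3) = -A^9, so f(A) = -A^9 * <K> = -A^16 + A^12 + A^4.
Substitute A = t^(-1/4), i.e. A^e → t^(-e/4): V(t) = t^-1 + t^-3 - t^-4

Answer: t^-1 + t^-3 - t^-4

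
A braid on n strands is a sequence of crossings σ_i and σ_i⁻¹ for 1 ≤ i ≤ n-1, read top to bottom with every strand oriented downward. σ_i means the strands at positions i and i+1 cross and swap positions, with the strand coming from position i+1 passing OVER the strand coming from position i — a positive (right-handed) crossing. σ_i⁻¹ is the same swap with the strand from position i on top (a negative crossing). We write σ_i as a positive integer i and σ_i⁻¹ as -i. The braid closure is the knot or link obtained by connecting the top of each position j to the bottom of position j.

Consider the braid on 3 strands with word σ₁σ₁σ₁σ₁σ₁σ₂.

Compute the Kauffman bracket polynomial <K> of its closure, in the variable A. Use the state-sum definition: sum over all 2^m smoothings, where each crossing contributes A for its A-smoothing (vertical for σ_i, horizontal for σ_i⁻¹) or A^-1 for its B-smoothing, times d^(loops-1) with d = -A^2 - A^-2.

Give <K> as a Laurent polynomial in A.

Braid: s1 s1 s1 s1 s1 s2 on 3 strands, 6 crossings.
Writhe w = (#positive) - (#negative) = 6 - 0 = 6.
State-sum expansion of <K>. There are 2^6 = 64 states.
For each crossing: s=0 is the vertical smoothing, s=1 horizontal. Crossing k contributes A^(sign_k * (1 - 2*s_k)); loop factor d = -A^2 - A^-2.
Tabulate the states by total A-exponent and number of loops L (A-exp: L × count):
  A^6: L=3 ×1
  A^4: L=2 ×6
  A^2: L=1 ×5, L=3 ×10
  A^0: L=2 ×10, L=4 ×10
  A^-2: L=3 ×10, L=5 ×5
  A^-4: L=4 ×5, L=6 ×1
  A^-6: L=5 ×1
Each group contributes A^e * Σ count * d^(L-1):
Powers of d = -A^2 - A^-2: d^2 = A^4 + 2 + A^-4; d^3 = -A^6 - 3*A^2 - 3*A^-2 - A^-6; d^4 = A^8 + 4*A^4 + 6 + 4*A^-4 + A^-8; d^5 = -A^10 - 5*A^6 - 10*A^2 - 10*A^-2 - 5*A^-6 - A^-10.
  A^6 * (d^2) = A^10 + 2*A^6 + A^2
  A^4 * (6*d) = -6*A^6 - 6*A^2
  A^2 * (5 + 10*d^2) = 10*A^6 + 25*A^2 + 10*A^-2
  A^0 * (10*d + 10*d^3) = -10*A^6 - 40*A^2 - 40*A^-2 - 10*A^-6
  A^-2 * (10*d^2 + 5*d^4) = 5*A^6 + 30*A^2 + 50*A^-2 + 30*A^-6 + 5*A^-10
  A^-4 * (5*d^3 + d^5) = -A^6 - 10*A^2 - 25*A^-2 - 25*A^-6 - 10*A^-10 - A^-14
  A^-6 * (d^4) = A^2 + 4*A^-2 + 6*A^-6 + 4*A^-10 + A^-14
Summing the groups: <K> = A^10 + A^2 - A^-2 + A^-6 - A^-10

Answer: A^10 + A^2 - A^-2 + A^-6 - A^-10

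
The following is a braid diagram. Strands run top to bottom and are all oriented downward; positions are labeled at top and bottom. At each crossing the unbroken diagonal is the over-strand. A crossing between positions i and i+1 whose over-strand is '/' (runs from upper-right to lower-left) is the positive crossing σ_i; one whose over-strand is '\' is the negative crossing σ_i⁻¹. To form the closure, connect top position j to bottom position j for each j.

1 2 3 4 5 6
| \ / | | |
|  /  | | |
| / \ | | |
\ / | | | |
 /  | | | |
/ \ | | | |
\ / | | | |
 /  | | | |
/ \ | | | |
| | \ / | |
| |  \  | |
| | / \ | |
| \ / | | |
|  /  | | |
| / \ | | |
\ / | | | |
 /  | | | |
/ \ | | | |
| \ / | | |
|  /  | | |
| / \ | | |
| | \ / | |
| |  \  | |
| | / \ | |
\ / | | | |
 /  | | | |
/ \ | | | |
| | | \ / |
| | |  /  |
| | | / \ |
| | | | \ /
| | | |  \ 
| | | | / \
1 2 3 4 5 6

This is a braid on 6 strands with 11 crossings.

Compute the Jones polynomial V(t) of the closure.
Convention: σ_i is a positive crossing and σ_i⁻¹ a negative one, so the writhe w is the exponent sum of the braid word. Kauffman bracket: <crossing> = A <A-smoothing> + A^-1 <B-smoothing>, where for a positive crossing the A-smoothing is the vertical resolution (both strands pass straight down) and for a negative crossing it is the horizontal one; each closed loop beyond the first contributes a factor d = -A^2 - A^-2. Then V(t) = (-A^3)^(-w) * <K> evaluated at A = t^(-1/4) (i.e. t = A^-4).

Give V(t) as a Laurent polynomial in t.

Reading the diagram top to bottom ('/'-over between positions i,i+1 = s_i, '\'-over = s_i^-1): braid word = s2 s1 s1 s3^-1 s2 s1 s2 s3^-1 s1 s4 s5^-1.
The presented braid s2 s1 s1 s3^-1 s2 s1 s2 s3^-1 s1 s4 s5^-1 on 6 strands reduces by inverse Markov moves (closure unchanged at each step):
  Destabilize: the word has the form β·s5^-1 where s5^-1 occurs only as the final letter (β ∈ B_5); drop it and the last strand → 5 strands.
  Destabilize: the word has the form β·s4 where s4 occurs only as the final letter (β ∈ B_4); drop it and the last strand → 4 strands.
Reduced to β = s2 s1 s1 s3^-1 s2 s1 s2 s3^-1 s1 on 4 strands, 9 crossings.
Compute on β:
Braid: s2 s1 s1 s3^-1 s2 s1 s2 s3^-1 s1 on 4 strands, 9 crossings.
Writhe w = (#positive) - (#negative) = 7 - 2 = 5.
Enumerate smoothing states for the bracket polynomial. There are 2^9 = 512 states.
Each crossing splits two ways (0=vertical, 1=horizontal). The state's weight is A^(#A-smoothings - #B-smoothings) * d^(loops - 1).
Tabulate the states by total A-exponent and number of loops L (A-exp: L × count):
  A^9: L=4 ×1
  A^7: L=3 ×9
  A^5: L=2 ×28, L=4 ×8
  A^3: L=1 ×32, L=3 ×48, L=5 ×4
  A^1: L=2 ×91, L=4 ×34, L=6 ×1
  A^-1: L=1 ×23, L=3 ×92, L=5 ×11
  A^-3: L=2 ×43, L=4 ×40, L=6 ×1
  A^-5: L=1 ×4, L=3 ×26, L=5 ×6
  A^-7: L=2 ×4, L=4 ×5
  A^-9: L=3 ×1
Each group contributes A^e * Σ count * d^(L-1):
Powers of d = -A^2 - A^-2: d^2 = A^4 + 2 + A^-4; d^3 = -A^6 - 3*A^2 - 3*A^-2 - A^-6; d^4 = A^8 + 4*A^4 + 6 + 4*A^-4 + A^-8; d^5 = -A^10 - 5*A^6 - 10*A^2 - 10*A^-2 - 5*A^-6 - A^-10.
  A^9 * (d^3) = -A^15 - 3*A^11 - 3*A^7 - A^3
  A^7 * (9*d^2) = 9*A^11 + 18*A^7 + 9*A^3
  A^5 * (28*d + 8*d^3) = -8*A^11 - 52*A^7 - 52*A^3 - 8*A^-1
  A^3 * (32 + 48*d^2 + 4*d^4) = 4*A^11 + 64*A^7 + 152*A^3 + 64*A^-1 + 4*A^-5
  A^1 * (91*d + 34*d^3 + d^5) = -A^11 - 39*A^7 - 203*A^3 - 203*A^-1 - 39*A^-5 - A^-9
  A^-1 * (23 + 92*d^2 + 11*d^4) = 11*A^7 + 136*A^3 + 273*A^-1 + 136*A^-5 + 11*A^-9
  A^-3 * (43*d + 40*d^3 + d^5) = -A^7 - 45*A^3 - 173*A^-1 - 173*A^-5 - 45*A^-9 - A^-13
  A^-5 * (4 + 26*d^2 + 6*d^4) = 6*A^3 + 50*A^-1 + 92*A^-5 + 50*A^-9 + 6*A^-13
  A^-7 * (4*d + 5*d^3) = -5*A^-1 - 19*A^-5 - 19*A^-9 - 5*A^-13
  A^-9 * (d^2) = A^-5 + 2*A^-9 + A^-13
Summing the groups: <K> = -A^15 + A^11 - 2*A^7 + 2*A^3 - 2*A^-1 + 2*A^-5 - 2*A^-9 + A^-13
Normalise by the writhe: (-A^3)^(-w) = (-A^3)^(-5) = -A^-15, so f(A) = -A^-15 * <K> = 1 - A^-4 + 2*A^-8 - 2*A^-12 + 2*A^-16 - 2*A^-20 + 2*A^-24 - A^-28.
Substitute A = t^(-1/4), i.e. A^e → t^(-e/4): V(t) = -t^7 + 2*t^6 - 2*t^5 + 2*t^4 - 2*t^3 + 2*t^2 - t + 1

Answer: -t^7 + 2*t^6 - 2*t^5 + 2*t^4 - 2*t^3 + 2*t^2 - t + 1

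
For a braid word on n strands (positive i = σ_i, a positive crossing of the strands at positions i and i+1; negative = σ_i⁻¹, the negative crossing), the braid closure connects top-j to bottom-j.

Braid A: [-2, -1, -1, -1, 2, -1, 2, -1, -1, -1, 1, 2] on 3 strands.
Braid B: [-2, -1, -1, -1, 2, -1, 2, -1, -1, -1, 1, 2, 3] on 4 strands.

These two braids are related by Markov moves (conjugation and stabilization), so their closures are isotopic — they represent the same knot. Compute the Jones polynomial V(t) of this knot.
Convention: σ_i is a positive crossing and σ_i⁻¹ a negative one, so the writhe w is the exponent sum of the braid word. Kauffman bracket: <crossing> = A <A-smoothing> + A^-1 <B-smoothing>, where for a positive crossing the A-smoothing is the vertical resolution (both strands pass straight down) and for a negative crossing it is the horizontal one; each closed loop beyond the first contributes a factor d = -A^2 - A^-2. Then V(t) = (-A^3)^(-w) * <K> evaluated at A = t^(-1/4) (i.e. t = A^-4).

Markov-equivalent braids have isotopic closures, hence identical knot invariants. Strip the Markov moves from each word to reach a common short braid β, then compute V(t) once on β.
Braid A: s2^-1 s1^-1 s1^-1 s1^-1 s2 s1^-1 s2 s1^-1 s1^-1 s1^-1 s1 s2 on 3 strands reduces by inverse Markov moves (closure unchanged at each step):
  Deconjugate: the word is γ·β·γ⁻¹ with γ = s2^-1 s1^-1 (prefix) and γ⁻¹ = s1 s2 (suffix); strip both.
Reduced to β = s1^-1 s1^-1 s2 s1^-1 s2 s1^-1 s1^-1 s1^-1 on 3 strands, 8 crossings.
Braid B: s2^-1 s1^-1 s1^-1 s1^-1 s2 s1^-1 s2 s1^-1 s1^-1 s1^-1 s1 s2 s3 on 4 strands reduces by inverse Markov moves (closure unchanged at each step):
  Destabilize: the word has the form β·s3 where s3 occurs only as the final letter (β ∈ B_3); drop it and the last strand → 3 strands.
  Deconjugate: the word is γ·β·γ⁻¹ with γ = s2^-1 s1^-1 (prefix) and γ⁻¹ = s1 s2 (suffix); strip both.
Reduced to β = s1^-1 s1^-1 s2 s1^-1 s2 s1^-1 s1^-1 s1^-1 on 3 strands, 8 crossings.
Both give the same β = s1^-1 s1^-1 s2 s1^-1 s2 s1^-1 s1^-1 s1^-1 on 3 strands, so one state sum suffices:
Braid: s1^-1 s1^-1 s2 s1^-1 s2 s1^-1 s1^-1 s1^-1 on 3 strands, 8 crossings.
Writhe w = (#positive) - (#negative) = 2 - 6 = -4.
Computing the Kauffman bracket via state sum. There are 2^8 = 256 states.
Each crossing splits two ways (0=vertical, 1=horizontal). The state's weight is A^(#A-smoothings - #B-smoothings) * d^(loops - 1).
Tabulate the states by total A-exponent and number of loops L (A-exp: L × count):
  A^8: L=7 ×1
  A^6: L=6 ×8
  A^4: L=5 ×28
  A^2: L=4 ×55, L=6 ×1
  A^0: L=3 ×65, L=5 ×5
  A^-2: L=2 ×46, L=4 ×10
  A^-4: L=1 ×17, L=3 ×11
  A^-6: L=2 ×8
  A^-8: L=3 ×1
Each group contributes A^e * Σ count * d^(L-1):
Powers of d = -A^2 - A^-2: d^2 = A^4 + 2 + A^-4; d^3 = -A^6 - 3*A^2 - 3*A^-2 - A^-6; d^4 = A^8 + 4*A^4 + 6 + 4*A^-4 + A^-8; d^5 = -A^10 - 5*A^6 - 10*A^2 - 10*A^-2 - 5*A^-6 - A^-10; d^6 = A^12 + 6*A^8 + 15*A^4 + 20 + 15*A^-4 + 6*A^-8 + A^-12.
  A^8 * (d^6) = A^20 + 6*A^16 + 15*A^12 + 20*A^8 + 15*A^4 + 6 + A^-4
  A^6 * (8*d^5) = -8*A^16 - 40*A^12 - 80*A^8 - 80*A^4 - 40 - 8*A^-4
  A^4 * (28*d^4) = 28*A^12 + 112*A^8 + 168*A^4 + 112 + 28*A^-4
  A^2 * (55*d^3 + d^5) = -A^12 - 60*A^8 - 175*A^4 - 175 - 60*A^-4 - A^-8
  A^0 * (65*d^2 + 5*d^4) = 5*A^8 + 85*A^4 + 160 + 85*A^-4 + 5*A^-8
  A^-2 * (46*d + 10*d^3) = -10*A^4 - 76 - 76*A^-4 - 10*A^-8
  A^-4 * (17 + 11*d^2) = 11 + 39*A^-4 + 11*A^-8
  A^-6 * (8*d) = -8*A^-4 - 8*A^-8
  A^-8 * (d^2) = A^-4 + 2*A^-8 + A^-12
Summing the groups: <K> = A^20 - 2*A^16 + 2*A^12 - 3*A^8 + 3*A^4 - 2 + 2*A^-4 - A^-8 + A^-12
Normalise by the writhe: (-A^3)^(-w) = (-A^3)^(4) = A^12, so f(A) = A^12 * <K> = A^32 - 2*A^28 + 2*A^24 - 3*A^20 + 3*A^16 - 2*A^12 + 2*A^8 - A^4 + 1.
Substitute A = t^(-1/4), i.e. A^e → t^(-e/4): V(t) = 1 - t^-1 + 2*t^-2 - 2*t^-3 + 3*t^-4 - 3*t^-5 + 2*t^-6 - 2*t^-7 + t^-8

Answer: 1 - t^-1 + 2*t^-2 - 2*t^-3 + 3*t^-4 - 3*t^-5 + 2*t^-6 - 2*t^-7 + t^-8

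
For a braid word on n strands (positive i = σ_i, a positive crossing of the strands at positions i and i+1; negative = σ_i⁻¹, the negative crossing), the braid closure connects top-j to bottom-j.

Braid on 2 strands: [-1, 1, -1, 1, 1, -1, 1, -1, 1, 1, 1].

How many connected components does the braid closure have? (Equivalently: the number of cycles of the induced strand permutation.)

1

Derivation:
Track the strand permutation on 2 strands, starting from identity.
  step 1: s1^-1 swaps positions 1,2 -> [2 1]
  step 2: s1 swaps positions 1,2 -> [1 2]
  step 3: s1^-1 swaps positions 1,2 -> [2 1]
  step 4: s1 swaps positions 1,2 -> [1 2]
  step 5: s1 swaps positions 1,2 -> [2 1]
  step 6: s1^-1 swaps positions 1,2 -> [1 2]
  step 7: s1 swaps positions 1,2 -> [2 1]
  step 8: s1^-1 swaps positions 1,2 -> [1 2]
  step 9: s1 swaps positions 1,2 -> [2 1]
  step 10: s1 swaps positions 1,2 -> [1 2]
  step 11: s1 swaps positions 1,2 -> [2 1]
Final permutation (position -> original strand): [2 1]
Closure components = cycle count of this permutation = 1.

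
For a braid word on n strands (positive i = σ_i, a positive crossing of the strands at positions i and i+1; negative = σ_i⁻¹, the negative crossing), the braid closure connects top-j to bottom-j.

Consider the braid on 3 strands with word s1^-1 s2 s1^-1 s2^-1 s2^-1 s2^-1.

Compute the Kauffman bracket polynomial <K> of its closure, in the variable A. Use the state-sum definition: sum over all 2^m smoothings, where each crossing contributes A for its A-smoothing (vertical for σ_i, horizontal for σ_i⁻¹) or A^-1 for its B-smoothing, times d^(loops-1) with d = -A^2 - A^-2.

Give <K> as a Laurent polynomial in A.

-A^12 + A^8 - A^4 + 2 - A^-4 + A^-8

Derivation:
Braid: s1^-1 s2 s1^-1 s2^-1 s2^-1 s2^-1 on 3 strands, 6 crossings.
Writhe w = (#positive) - (#negative) = 1 - 5 = -4.
Enumerate smoothing states for the bracket polynomial. There are 2^6 = 64 states.
Smooth each crossing (0=||, 1=⌣⌢); contribution A^(Σ sign_k(1-2s_k)) * d^(L-1).
Tabulate the states by total A-exponent and number of loops L (A-exp: L × count):
  A^6: L=4 ×1
  A^4: L=3 ×6
  A^2: L=2 ×12, L=4 ×3
  A^0: L=1 ×9, L=3 ×10, L=5 ×1
  A^-2: L=2 ×12, L=4 ×3
  A^-4: L=1 ×2, L=3 ×4
  A^-6: L=2 ×1
Each group contributes A^e * Σ count * d^(L-1):
Powers of d = -A^2 - A^-2: d^2 = A^4 + 2 + A^-4; d^3 = -A^6 - 3*A^2 - 3*A^-2 - A^-6; d^4 = A^8 + 4*A^4 + 6 + 4*A^-4 + A^-8.
  A^6 * (d^3) = -A^12 - 3*A^8 - 3*A^4 - 1
  A^4 * (6*d^2) = 6*A^8 + 12*A^4 + 6
  A^2 * (12*d + 3*d^3) = -3*A^8 - 21*A^4 - 21 - 3*A^-4
  A^0 * (9 + 10*d^2 + d^4) = A^8 + 14*A^4 + 35 + 14*A^-4 + A^-8
  A^-2 * (12*d + 3*d^3) = -3*A^4 - 21 - 21*A^-4 - 3*A^-8
  A^-4 * (2 + 4*d^2) = 4 + 10*A^-4 + 4*A^-8
  A^-6 * (d) = -A^-4 - A^-8
Summing the groups: <K> = -A^12 + A^8 - A^4 + 2 - A^-4 + A^-8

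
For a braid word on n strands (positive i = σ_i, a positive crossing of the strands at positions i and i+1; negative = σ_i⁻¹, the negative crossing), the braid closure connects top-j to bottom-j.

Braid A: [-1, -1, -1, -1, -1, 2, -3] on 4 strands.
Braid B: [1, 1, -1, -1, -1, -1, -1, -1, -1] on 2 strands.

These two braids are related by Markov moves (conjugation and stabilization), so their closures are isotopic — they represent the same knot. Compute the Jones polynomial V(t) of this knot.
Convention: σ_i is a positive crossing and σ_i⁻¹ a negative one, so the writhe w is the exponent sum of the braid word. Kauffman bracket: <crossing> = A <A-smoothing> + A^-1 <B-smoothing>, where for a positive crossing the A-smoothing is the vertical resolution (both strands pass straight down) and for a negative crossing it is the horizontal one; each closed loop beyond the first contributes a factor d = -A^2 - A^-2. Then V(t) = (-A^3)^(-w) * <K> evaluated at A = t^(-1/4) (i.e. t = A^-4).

t^-2 + t^-4 - t^-5 + t^-6 - t^-7

Derivation:
Markov-equivalent braids have isotopic closures, hence identical knot invariants. Strip the Markov moves from each word to reach a common short braid β, then compute V(t) once on β.
Braid A: s1^-1 s1^-1 s1^-1 s1^-1 s1^-1 s2 s3^-1 on 4 strands reduces by inverse Markov moves (closure unchanged at each step):
  Destabilize: the word has the form β·s3^-1 where s3^-1 occurs only as the final letter (β ∈ B_3); drop it and the last strand → 3 strands.
  Destabilize: the word has the form β·s2 where s2 occurs only as the final letter (β ∈ B_2); drop it and the last strand → 2 strands.
Reduced to β = s1^-1 s1^-1 s1^-1 s1^-1 s1^-1 on 2 strands, 5 crossings.
Braid B: s1 s1 s1^-1 s1^-1 s1^-1 s1^-1 s1^-1 s1^-1 s1^-1 on 2 strands reduces by inverse Markov moves (closure unchanged at each step):
  Deconjugate: the word is γ·β·γ⁻¹ with γ = s1 s1 (prefix) and γ⁻¹ = s1^-1 s1^-1 (suffix); strip both.
Reduced to β = s1^-1 s1^-1 s1^-1 s1^-1 s1^-1 on 2 strands, 5 crossings.
Both give the same β = s1^-1 s1^-1 s1^-1 s1^-1 s1^-1 on 2 strands, so one state sum suffices:
Braid: s1^-1 s1^-1 s1^-1 s1^-1 s1^-1 on 2 strands, 5 crossings.
Writhe w = (#positive) - (#negative) = 0 - 5 = -5.
Computing the Kauffman bracket via state sum. There are 2^5 = 32 states.
Smooth each crossing (0=||, 1=⌣⌢); contribution A^(Σ sign_k(1-2s_k)) * d^(L-1).
  state 00000: A-exp=-5, loops=2, term = A^-5 * d^1
  state 00001: A-exp=-3, loops=1, term = A^-3 * d^0
  state 00010: A-exp=-3, loops=1, term = A^-3 * d^0
  state 00011: A-exp=-1, loops=2, term = A^-1 * d^1
  state 00100: A-exp=-3, loops=1, term = A^-3 * d^0
  state 00101: A-exp=-1, loops=2, term = A^-1 * d^1
  state 00110: A-exp=-1, loops=2, term = A^-1 * d^1
  state 00111: A-exp=+1, loops=3, term = A^1 * d^2
  state 01000: A-exp=-3, loops=1, term = A^-3 * d^0
  state 01001: A-exp=-1, loops=2, term = A^-1 * d^1
  state 01010: A-exp=-1, loops=2, term = A^-1 * d^1
  state 01011: A-exp=+1, loops=3, term = A^1 * d^2
  state 01100: A-exp=-1, loops=2, term = A^-1 * d^1
  state 01101: A-exp=+1, loops=3, term = A^1 * d^2
  state 01110: A-exp=+1, loops=3, term = A^1 * d^2
  state 01111: A-exp=+3, loops=4, term = A^3 * d^3
  state 10000: A-exp=-3, loops=1, term = A^-3 * d^0
  state 10001: A-exp=-1, loops=2, term = A^-1 * d^1
  state 10010: A-exp=-1, loops=2, term = A^-1 * d^1
  state 10011: A-exp=+1, loops=3, term = A^1 * d^2
  state 10100: A-exp=-1, loops=2, term = A^-1 * d^1
  state 10101: A-exp=+1, loops=3, term = A^1 * d^2
  state 10110: A-exp=+1, loops=3, term = A^1 * d^2
  state 10111: A-exp=+3, loops=4, term = A^3 * d^3
  state 11000: A-exp=-1, loops=2, term = A^-1 * d^1
  state 11001: A-exp=+1, loops=3, term = A^1 * d^2
  state 11010: A-exp=+1, loops=3, term = A^1 * d^2
  state 11011: A-exp=+3, loops=4, term = A^3 * d^3
  state 11100: A-exp=+1, loops=3, term = A^1 * d^2
  state 11101: A-exp=+3, loops=4, term = A^3 * d^3
  state 11110: A-exp=+3, loops=4, term = A^3 * d^3
  state 11111: A-exp=+5, loops=5, term = A^5 * d^4
Collect the terms by A-exponent (count of states per loop number):
Powers of d = -A^2 - A^-2: d^2 = A^4 + 2 + A^-4; d^3 = -A^6 - 3*A^2 - 3*A^-2 - A^-6; d^4 = A^8 + 4*A^4 + 6 + 4*A^-4 + A^-8.
  A^5 * (d^4) = A^13 + 4*A^9 + 6*A^5 + 4*A + A^-3
  A^3 * (5*d^3) = -5*A^9 - 15*A^5 - 15*A - 5*A^-3
  A^1 * (10*d^2) = 10*A^5 + 20*A + 10*A^-3
  A^-1 * (10*d) = -10*A - 10*A^-3
  A^-3 * (5) = 5*A^-3
  A^-5 * (d) = -A^-3 - A^-7
Summing the groups: <K> = A^13 - A^9 + A^5 - A - A^-7
Normalise by the writhe: (-A^3)^(-w) = (-A^3)^(5) = -A^15, so f(A) = -A^15 * <K> = -A^28 + A^24 - A^20 + A^16 + A^8.
Substitute A = t^(-1/4), i.e. A^e → t^(-e/4): V(t) = t^-2 + t^-4 - t^-5 + t^-6 - t^-7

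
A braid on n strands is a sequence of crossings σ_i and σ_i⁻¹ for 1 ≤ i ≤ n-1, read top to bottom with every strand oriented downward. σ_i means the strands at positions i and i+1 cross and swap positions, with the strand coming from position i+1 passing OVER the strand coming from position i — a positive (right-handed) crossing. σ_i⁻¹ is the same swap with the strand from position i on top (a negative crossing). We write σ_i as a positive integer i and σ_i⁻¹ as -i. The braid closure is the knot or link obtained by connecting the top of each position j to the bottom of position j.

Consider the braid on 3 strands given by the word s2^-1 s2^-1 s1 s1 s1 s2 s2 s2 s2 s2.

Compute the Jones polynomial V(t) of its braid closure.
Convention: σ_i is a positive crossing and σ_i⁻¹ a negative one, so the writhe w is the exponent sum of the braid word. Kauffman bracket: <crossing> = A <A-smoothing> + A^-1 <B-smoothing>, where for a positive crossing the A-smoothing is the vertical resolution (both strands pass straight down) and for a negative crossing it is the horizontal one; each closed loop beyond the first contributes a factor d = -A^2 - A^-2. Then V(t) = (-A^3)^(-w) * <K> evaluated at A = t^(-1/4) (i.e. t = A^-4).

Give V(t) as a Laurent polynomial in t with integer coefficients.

The presented braid s2^-1 s2^-1 s1 s1 s1 s2 s2 s2 s2 s2 on 3 strands reduces by inverse Markov moves (closure unchanged at each step):
  Deconjugate: the word is γ·β·γ⁻¹ with γ = s2^-1 s2^-1 (prefix) and γ⁻¹ = s2 s2 (suffix); strip both.
Reduced to β = s1 s1 s1 s2 s2 s2 on 3 strands, 6 crossings.
Compute on β:
Braid: s1 s1 s1 s2 s2 s2 on 3 strands, 6 crossings.
Writhe w = (#positive) - (#negative) = 6 - 0 = 6.
Enumerate smoothing states for the bracket polynomial. There are 2^6 = 64 states.
Each crossing splits two ways (0=vertical, 1=horizontal). The state's weight is A^(#A-smoothings - #B-smoothings) * d^(loops - 1).
Tabulate the states by total A-exponent and number of loops L (A-exp: L × count):
  A^6: L=3 ×1
  A^4: L=2 ×6
  A^2: L=1 ×9, L=3 ×6
  A^0: L=2 ×18, L=4 ×2
  A^-2: L=3 ×15
  A^-4: L=4 ×6
  A^-6: L=5 ×1
Each group contributes A^e * Σ count * d^(L-1):
Powers of d = -A^2 - A^-2: d^2 = A^4 + 2 + A^-4; d^3 = -A^6 - 3*A^2 - 3*A^-2 - A^-6; d^4 = A^8 + 4*A^4 + 6 + 4*A^-4 + A^-8.
  A^6 * (d^2) = A^10 + 2*A^6 + A^2
  A^4 * (6*d) = -6*A^6 - 6*A^2
  A^2 * (9 + 6*d^2) = 6*A^6 + 21*A^2 + 6*A^-2
  A^0 * (18*d + 2*d^3) = -2*A^6 - 24*A^2 - 24*A^-2 - 2*A^-6
  A^-2 * (15*d^2) = 15*A^2 + 30*A^-2 + 15*A^-6
  A^-4 * (6*d^3) = -6*A^2 - 18*A^-2 - 18*A^-6 - 6*A^-10
  A^-6 * (d^4) = A^2 + 4*A^-2 + 6*A^-6 + 4*A^-10 + A^-14
Summing the groups: <K> = A^10 + 2*A^2 - 2*A^-2 + A^-6 - 2*A^-10 + A^-14
Normalise by the writhe: (-A^3)^(-w) = (-A^3)^(-6) = A^-18, so f(A) = A^-18 * <K> = A^-8 + 2*A^-16 - 2*A^-20 + A^-24 - 2*A^-28 + A^-32.
Substitute A = t^(-1/4), i.e. A^e → t^(-e/4): V(t) = t^8 - 2*t^7 + t^6 - 2*t^5 + 2*t^4 + t^2

Answer: t^8 - 2*t^7 + t^6 - 2*t^5 + 2*t^4 + t^2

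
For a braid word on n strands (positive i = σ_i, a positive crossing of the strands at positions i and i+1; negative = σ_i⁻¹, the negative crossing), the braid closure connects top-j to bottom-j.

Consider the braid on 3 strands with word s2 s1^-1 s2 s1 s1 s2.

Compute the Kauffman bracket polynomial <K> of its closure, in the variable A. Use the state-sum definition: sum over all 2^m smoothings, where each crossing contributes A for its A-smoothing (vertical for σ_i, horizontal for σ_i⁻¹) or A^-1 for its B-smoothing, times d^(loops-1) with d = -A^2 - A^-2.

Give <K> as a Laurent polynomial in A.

Braid: s2 s1^-1 s2 s1 s1 s2 on 3 strands, 6 crossings.
Writhe w = (#positive) - (#negative) = 5 - 1 = 4.
State-sum expansion of <K>. There are 2^6 = 64 states.
Each crossing splits two ways (0=vertical, 1=horizontal). The state's weight is A^(#A-smoothings - #B-smoothings) * d^(loops - 1).
Tabulate the states by total A-exponent and number of loops L (A-exp: L × count):
  A^6: L=2 ×1
  A^4: L=1 ×3, L=3 ×3
  A^2: L=2 ×14, L=4 ×1
  A^0: L=1 ×10, L=3 ×10
  A^-2: L=2 ×13, L=4 ×2
  A^-4: L=3 ×6
  A^-6: L=4 ×1
Each group contributes A^e * Σ count * d^(L-1):
Powers of d = -A^2 - A^-2: d^2 = A^4 + 2 + A^-4; d^3 = -A^6 - 3*A^2 - 3*A^-2 - A^-6.
  A^6 * (d) = -A^8 - A^4
  A^4 * (3 + 3*d^2) = 3*A^8 + 9*A^4 + 3
  A^2 * (14*d + d^3) = -A^8 - 17*A^4 - 17 - A^-4
  A^0 * (10 + 10*d^2) = 10*A^4 + 30 + 10*A^-4
  A^-2 * (13*d + 2*d^3) = -2*A^4 - 19 - 19*A^-4 - 2*A^-8
  A^-4 * (6*d^2) = 6 + 12*A^-4 + 6*A^-8
  A^-6 * (d^3) = -1 - 3*A^-4 - 3*A^-8 - A^-12
Summing the groups: <K> = A^8 - A^4 + 2 - A^-4 + A^-8 - A^-12

Answer: A^8 - A^4 + 2 - A^-4 + A^-8 - A^-12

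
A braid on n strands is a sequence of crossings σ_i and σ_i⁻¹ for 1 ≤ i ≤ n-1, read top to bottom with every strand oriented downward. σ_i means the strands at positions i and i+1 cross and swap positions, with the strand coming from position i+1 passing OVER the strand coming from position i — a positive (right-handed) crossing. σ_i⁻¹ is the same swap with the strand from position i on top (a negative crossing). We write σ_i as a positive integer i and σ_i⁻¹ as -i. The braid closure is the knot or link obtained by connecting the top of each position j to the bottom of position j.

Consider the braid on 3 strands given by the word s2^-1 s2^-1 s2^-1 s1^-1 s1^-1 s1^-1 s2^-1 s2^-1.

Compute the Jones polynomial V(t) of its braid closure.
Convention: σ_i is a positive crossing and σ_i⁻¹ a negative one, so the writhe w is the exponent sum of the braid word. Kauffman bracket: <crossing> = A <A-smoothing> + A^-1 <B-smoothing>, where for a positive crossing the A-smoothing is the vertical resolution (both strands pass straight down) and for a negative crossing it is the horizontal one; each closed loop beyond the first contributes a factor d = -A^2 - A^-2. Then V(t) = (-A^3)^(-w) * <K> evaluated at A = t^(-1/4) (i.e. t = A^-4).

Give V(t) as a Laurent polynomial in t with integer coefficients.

Braid: s2^-1 s2^-1 s2^-1 s1^-1 s1^-1 s1^-1 s2^-1 s2^-1 on 3 strands, 8 crossings.
Writhe w = (#positive) - (#negative) = 0 - 8 = -8.
Computing the Kauffman bracket via state sum. There are 2^8 = 256 states.
For each crossing: s=0 is the vertical smoothing, s=1 horizontal. Crossing k contributes A^(sign_k * (1 - 2*s_k)); loop factor d = -A^2 - A^-2.
Tabulate the states by total A-exponent and number of loops L (A-exp: L × count):
  A^8: L=7 ×1
  A^6: L=6 ×8
  A^4: L=5 ×28
  A^2: L=4 ×55, L=6 ×1
  A^0: L=3 ×65, L=5 ×5
  A^-2: L=2 ×45, L=4 ×11
  A^-4: L=1 ×15, L=3 ×13
  A^-6: L=2 ×8
  A^-8: L=3 ×1
Each group contributes A^e * Σ count * d^(L-1):
Powers of d = -A^2 - A^-2: d^2 = A^4 + 2 + A^-4; d^3 = -A^6 - 3*A^2 - 3*A^-2 - A^-6; d^4 = A^8 + 4*A^4 + 6 + 4*A^-4 + A^-8; d^5 = -A^10 - 5*A^6 - 10*A^2 - 10*A^-2 - 5*A^-6 - A^-10; d^6 = A^12 + 6*A^8 + 15*A^4 + 20 + 15*A^-4 + 6*A^-8 + A^-12.
  A^8 * (d^6) = A^20 + 6*A^16 + 15*A^12 + 20*A^8 + 15*A^4 + 6 + A^-4
  A^6 * (8*d^5) = -8*A^16 - 40*A^12 - 80*A^8 - 80*A^4 - 40 - 8*A^-4
  A^4 * (28*d^4) = 28*A^12 + 112*A^8 + 168*A^4 + 112 + 28*A^-4
  A^2 * (55*d^3 + d^5) = -A^12 - 60*A^8 - 175*A^4 - 175 - 60*A^-4 - A^-8
  A^0 * (65*d^2 + 5*d^4) = 5*A^8 + 85*A^4 + 160 + 85*A^-4 + 5*A^-8
  A^-2 * (45*d + 11*d^3) = -11*A^4 - 78 - 78*A^-4 - 11*A^-8
  A^-4 * (15 + 13*d^2) = 13 + 41*A^-4 + 13*A^-8
  A^-6 * (8*d) = -8*A^-4 - 8*A^-8
  A^-8 * (d^2) = A^-4 + 2*A^-8 + A^-12
Summing the groups: <K> = A^20 - 2*A^16 + 2*A^12 - 3*A^8 + 2*A^4 - 2 + 2*A^-4 + A^-12
Normalise by the writhe: (-A^3)^(-w) = (-A^3)^(8) = A^24, so f(A) = A^24 * <K> = A^44 - 2*A^40 + 2*A^36 - 3*A^32 + 2*A^28 - 2*A^24 + 2*A^20 + A^12.
Substitute A = t^(-1/4), i.e. A^e → t^(-e/4): V(t) = t^-3 + 2*t^-5 - 2*t^-6 + 2*t^-7 - 3*t^-8 + 2*t^-9 - 2*t^-10 + t^-11

Answer: t^-3 + 2*t^-5 - 2*t^-6 + 2*t^-7 - 3*t^-8 + 2*t^-9 - 2*t^-10 + t^-11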